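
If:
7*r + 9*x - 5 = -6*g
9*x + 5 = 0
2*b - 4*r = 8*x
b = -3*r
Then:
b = -4/3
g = 31/27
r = 4/9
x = -5/9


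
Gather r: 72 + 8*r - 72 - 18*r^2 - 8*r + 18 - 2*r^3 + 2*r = -2*r^3 - 18*r^2 + 2*r + 18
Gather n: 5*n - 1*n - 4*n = 0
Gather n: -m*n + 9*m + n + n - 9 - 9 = 9*m + n*(2 - m) - 18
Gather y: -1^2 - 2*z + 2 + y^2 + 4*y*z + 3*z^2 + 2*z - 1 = y^2 + 4*y*z + 3*z^2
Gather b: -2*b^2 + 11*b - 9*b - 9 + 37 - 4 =-2*b^2 + 2*b + 24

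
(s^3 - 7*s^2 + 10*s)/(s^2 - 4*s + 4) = s*(s - 5)/(s - 2)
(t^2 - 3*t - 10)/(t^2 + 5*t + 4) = (t^2 - 3*t - 10)/(t^2 + 5*t + 4)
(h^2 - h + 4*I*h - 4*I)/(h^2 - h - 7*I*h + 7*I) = (h + 4*I)/(h - 7*I)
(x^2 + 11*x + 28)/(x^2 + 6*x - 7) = (x + 4)/(x - 1)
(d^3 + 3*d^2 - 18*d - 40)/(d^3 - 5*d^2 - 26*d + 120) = (d + 2)/(d - 6)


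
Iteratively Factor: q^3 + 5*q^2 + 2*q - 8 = (q - 1)*(q^2 + 6*q + 8) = (q - 1)*(q + 2)*(q + 4)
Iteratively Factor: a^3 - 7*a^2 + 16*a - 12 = (a - 2)*(a^2 - 5*a + 6) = (a - 2)^2*(a - 3)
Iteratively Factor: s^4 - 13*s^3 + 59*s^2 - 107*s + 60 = (s - 1)*(s^3 - 12*s^2 + 47*s - 60) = (s - 3)*(s - 1)*(s^2 - 9*s + 20) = (s - 5)*(s - 3)*(s - 1)*(s - 4)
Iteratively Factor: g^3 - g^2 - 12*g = (g - 4)*(g^2 + 3*g) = g*(g - 4)*(g + 3)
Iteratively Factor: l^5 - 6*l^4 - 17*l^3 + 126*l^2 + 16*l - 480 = (l - 4)*(l^4 - 2*l^3 - 25*l^2 + 26*l + 120) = (l - 5)*(l - 4)*(l^3 + 3*l^2 - 10*l - 24) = (l - 5)*(l - 4)*(l + 2)*(l^2 + l - 12) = (l - 5)*(l - 4)*(l - 3)*(l + 2)*(l + 4)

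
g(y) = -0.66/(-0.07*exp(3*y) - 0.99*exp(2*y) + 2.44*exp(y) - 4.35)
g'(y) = -0.66*(0.21*exp(3*y) + 1.98*exp(2*y) - 2.44*exp(y))/(-0.07*exp(3*y) - 0.99*exp(2*y) + 2.44*exp(y) - 4.35)^2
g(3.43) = 0.00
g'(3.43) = -0.00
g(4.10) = 0.00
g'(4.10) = -0.00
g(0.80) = 0.14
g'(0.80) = -0.21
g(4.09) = 0.00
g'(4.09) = -0.00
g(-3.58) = 0.15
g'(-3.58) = 0.00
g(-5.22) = 0.15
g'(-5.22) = 0.00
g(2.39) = 0.00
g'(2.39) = -0.01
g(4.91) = 0.00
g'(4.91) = -0.00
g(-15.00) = 0.15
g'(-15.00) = 0.00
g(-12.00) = 0.15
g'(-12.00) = 0.00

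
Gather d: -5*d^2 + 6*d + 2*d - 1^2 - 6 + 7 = -5*d^2 + 8*d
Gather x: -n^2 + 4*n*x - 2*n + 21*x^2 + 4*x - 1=-n^2 - 2*n + 21*x^2 + x*(4*n + 4) - 1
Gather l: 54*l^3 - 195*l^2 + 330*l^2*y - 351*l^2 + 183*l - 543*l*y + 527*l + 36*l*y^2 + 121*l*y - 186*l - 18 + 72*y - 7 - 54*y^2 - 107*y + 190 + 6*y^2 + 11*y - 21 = 54*l^3 + l^2*(330*y - 546) + l*(36*y^2 - 422*y + 524) - 48*y^2 - 24*y + 144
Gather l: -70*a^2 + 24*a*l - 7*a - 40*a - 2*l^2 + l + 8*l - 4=-70*a^2 - 47*a - 2*l^2 + l*(24*a + 9) - 4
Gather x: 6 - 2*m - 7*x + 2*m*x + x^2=-2*m + x^2 + x*(2*m - 7) + 6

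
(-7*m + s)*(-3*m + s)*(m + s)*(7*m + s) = 147*m^4 + 98*m^3*s - 52*m^2*s^2 - 2*m*s^3 + s^4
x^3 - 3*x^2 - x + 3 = (x - 3)*(x - 1)*(x + 1)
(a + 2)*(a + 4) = a^2 + 6*a + 8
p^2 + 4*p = p*(p + 4)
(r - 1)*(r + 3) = r^2 + 2*r - 3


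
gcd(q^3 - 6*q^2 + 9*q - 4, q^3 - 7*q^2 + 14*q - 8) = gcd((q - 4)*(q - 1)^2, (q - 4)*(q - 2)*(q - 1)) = q^2 - 5*q + 4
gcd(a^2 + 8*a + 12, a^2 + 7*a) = 1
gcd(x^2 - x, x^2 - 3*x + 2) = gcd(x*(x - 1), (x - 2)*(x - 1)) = x - 1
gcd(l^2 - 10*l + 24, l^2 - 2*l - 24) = l - 6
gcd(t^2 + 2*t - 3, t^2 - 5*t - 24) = t + 3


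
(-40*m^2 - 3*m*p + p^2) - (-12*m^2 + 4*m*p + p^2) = -28*m^2 - 7*m*p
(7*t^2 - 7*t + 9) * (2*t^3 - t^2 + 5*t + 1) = 14*t^5 - 21*t^4 + 60*t^3 - 37*t^2 + 38*t + 9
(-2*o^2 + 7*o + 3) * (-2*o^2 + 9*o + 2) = 4*o^4 - 32*o^3 + 53*o^2 + 41*o + 6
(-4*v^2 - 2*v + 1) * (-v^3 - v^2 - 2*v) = 4*v^5 + 6*v^4 + 9*v^3 + 3*v^2 - 2*v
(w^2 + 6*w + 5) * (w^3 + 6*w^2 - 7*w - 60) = w^5 + 12*w^4 + 34*w^3 - 72*w^2 - 395*w - 300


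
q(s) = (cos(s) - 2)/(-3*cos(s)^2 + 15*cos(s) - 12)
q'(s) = (-6*sin(s)*cos(s) + 15*sin(s))*(cos(s) - 2)/(-3*cos(s)^2 + 15*cos(s) - 12)^2 - sin(s)/(-3*cos(s)^2 + 15*cos(s) - 12)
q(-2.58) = 0.11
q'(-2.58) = 0.02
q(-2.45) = 0.11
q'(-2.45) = 0.03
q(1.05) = 0.28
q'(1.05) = -0.40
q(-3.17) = 0.10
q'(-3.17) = -0.00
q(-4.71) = 0.17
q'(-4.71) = -0.12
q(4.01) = 0.12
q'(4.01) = 0.04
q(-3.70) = 0.11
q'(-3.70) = -0.02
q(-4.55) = 0.15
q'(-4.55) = -0.09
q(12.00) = 0.78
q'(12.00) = 2.46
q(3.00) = 0.10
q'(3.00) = -0.00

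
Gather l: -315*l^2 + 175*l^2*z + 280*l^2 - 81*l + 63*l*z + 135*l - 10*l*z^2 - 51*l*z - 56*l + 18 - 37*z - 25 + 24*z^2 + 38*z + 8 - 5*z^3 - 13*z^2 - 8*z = l^2*(175*z - 35) + l*(-10*z^2 + 12*z - 2) - 5*z^3 + 11*z^2 - 7*z + 1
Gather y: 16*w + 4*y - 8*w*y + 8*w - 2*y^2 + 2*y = 24*w - 2*y^2 + y*(6 - 8*w)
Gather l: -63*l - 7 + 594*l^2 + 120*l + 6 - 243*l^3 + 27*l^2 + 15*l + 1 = -243*l^3 + 621*l^2 + 72*l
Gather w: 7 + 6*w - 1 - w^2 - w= -w^2 + 5*w + 6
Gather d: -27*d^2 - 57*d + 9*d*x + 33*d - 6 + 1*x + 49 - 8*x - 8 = -27*d^2 + d*(9*x - 24) - 7*x + 35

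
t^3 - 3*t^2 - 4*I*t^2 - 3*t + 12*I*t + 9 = (t - 3)*(t - 3*I)*(t - I)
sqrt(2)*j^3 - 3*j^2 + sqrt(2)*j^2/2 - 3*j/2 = j*(j - 3*sqrt(2)/2)*(sqrt(2)*j + sqrt(2)/2)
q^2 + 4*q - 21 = (q - 3)*(q + 7)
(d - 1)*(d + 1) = d^2 - 1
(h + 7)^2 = h^2 + 14*h + 49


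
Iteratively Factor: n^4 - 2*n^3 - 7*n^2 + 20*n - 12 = (n - 1)*(n^3 - n^2 - 8*n + 12) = (n - 2)*(n - 1)*(n^2 + n - 6) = (n - 2)*(n - 1)*(n + 3)*(n - 2)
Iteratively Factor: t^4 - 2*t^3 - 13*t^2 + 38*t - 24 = (t + 4)*(t^3 - 6*t^2 + 11*t - 6) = (t - 3)*(t + 4)*(t^2 - 3*t + 2) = (t - 3)*(t - 1)*(t + 4)*(t - 2)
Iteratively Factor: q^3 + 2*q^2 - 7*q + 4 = (q - 1)*(q^2 + 3*q - 4) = (q - 1)^2*(q + 4)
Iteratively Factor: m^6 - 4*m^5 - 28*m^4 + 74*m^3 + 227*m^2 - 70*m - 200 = (m - 5)*(m^5 + m^4 - 23*m^3 - 41*m^2 + 22*m + 40) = (m - 5)*(m + 2)*(m^4 - m^3 - 21*m^2 + m + 20) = (m - 5)*(m - 1)*(m + 2)*(m^3 - 21*m - 20) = (m - 5)^2*(m - 1)*(m + 2)*(m^2 + 5*m + 4) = (m - 5)^2*(m - 1)*(m + 2)*(m + 4)*(m + 1)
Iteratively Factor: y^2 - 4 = (y + 2)*(y - 2)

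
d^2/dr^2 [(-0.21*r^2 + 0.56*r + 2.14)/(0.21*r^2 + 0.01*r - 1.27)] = (0.050274*r^3 + 0.230202*r^2 + 0.923076*r + 0.47871)/(0.009261*r^6 + 0.001323*r^5 - 0.167958*r^4 - 0.016001*r^3 + 1.015746*r^2 + 0.048387*r - 2.048383)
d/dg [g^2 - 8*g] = 2*g - 8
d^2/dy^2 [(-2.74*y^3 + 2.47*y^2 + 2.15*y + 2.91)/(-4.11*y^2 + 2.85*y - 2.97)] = (5.6843418860808e-14*y^5 + 1.13686837721616e-13*y^4 - 152.882136*y^3 - 253.189152*y^2 + 506.999736*y - 56.202552)/(69.426531*y^6 - 144.427455*y^5 + 250.659036*y^4 - 231.883695*y^3 + 181.133172*y^2 - 75.418695*y + 26.198073)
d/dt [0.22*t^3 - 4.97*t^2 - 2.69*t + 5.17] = 0.66*t^2 - 9.94*t - 2.69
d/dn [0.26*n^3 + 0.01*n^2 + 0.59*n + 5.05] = 0.78*n^2 + 0.02*n + 0.59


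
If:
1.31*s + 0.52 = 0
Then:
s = -0.40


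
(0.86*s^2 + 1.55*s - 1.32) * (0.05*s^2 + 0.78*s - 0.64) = 0.043*s^4 + 0.7483*s^3 + 0.5926*s^2 - 2.0216*s + 0.8448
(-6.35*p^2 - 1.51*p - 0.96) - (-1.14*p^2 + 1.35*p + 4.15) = -5.21*p^2 - 2.86*p - 5.11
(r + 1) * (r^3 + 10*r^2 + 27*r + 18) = r^4 + 11*r^3 + 37*r^2 + 45*r + 18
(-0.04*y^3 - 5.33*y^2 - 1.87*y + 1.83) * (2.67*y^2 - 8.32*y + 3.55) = -0.1068*y^5 - 13.8983*y^4 + 39.2107*y^3 + 1.523*y^2 - 21.8641*y + 6.4965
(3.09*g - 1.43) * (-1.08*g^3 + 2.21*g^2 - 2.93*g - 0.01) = -3.3372*g^4 + 8.3733*g^3 - 12.214*g^2 + 4.159*g + 0.0143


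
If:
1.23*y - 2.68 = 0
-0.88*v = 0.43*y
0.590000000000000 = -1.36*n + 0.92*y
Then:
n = 1.04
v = -1.06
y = 2.18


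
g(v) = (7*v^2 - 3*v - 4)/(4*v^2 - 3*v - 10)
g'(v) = (3 - 8*v)*(7*v^2 - 3*v - 4)/(4*v^2 - 3*v - 10)^2 + (14*v - 3)/(4*v^2 - 3*v - 10)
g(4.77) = 2.11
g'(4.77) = -0.16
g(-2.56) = 2.07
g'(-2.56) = 0.41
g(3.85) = 2.34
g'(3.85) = -0.37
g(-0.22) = 0.33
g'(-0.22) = 0.49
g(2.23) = 7.53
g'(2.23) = -26.11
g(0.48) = 0.36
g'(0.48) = -0.32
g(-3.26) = 1.90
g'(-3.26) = 0.15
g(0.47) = 0.37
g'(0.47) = -0.31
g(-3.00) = 1.94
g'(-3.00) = 0.21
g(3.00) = 2.94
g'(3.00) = -1.34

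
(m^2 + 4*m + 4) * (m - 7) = m^3 - 3*m^2 - 24*m - 28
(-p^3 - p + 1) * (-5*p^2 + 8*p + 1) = 5*p^5 - 8*p^4 + 4*p^3 - 13*p^2 + 7*p + 1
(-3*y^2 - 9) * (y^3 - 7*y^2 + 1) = -3*y^5 + 21*y^4 - 9*y^3 + 60*y^2 - 9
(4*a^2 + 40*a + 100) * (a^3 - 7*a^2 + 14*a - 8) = 4*a^5 + 12*a^4 - 124*a^3 - 172*a^2 + 1080*a - 800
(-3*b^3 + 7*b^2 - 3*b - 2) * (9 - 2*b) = 6*b^4 - 41*b^3 + 69*b^2 - 23*b - 18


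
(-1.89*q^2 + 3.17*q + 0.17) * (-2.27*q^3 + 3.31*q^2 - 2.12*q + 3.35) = 4.2903*q^5 - 13.4518*q^4 + 14.1136*q^3 - 12.4892*q^2 + 10.2591*q + 0.5695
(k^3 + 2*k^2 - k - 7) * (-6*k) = -6*k^4 - 12*k^3 + 6*k^2 + 42*k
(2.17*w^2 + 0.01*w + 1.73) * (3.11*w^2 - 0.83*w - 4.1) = 6.7487*w^4 - 1.77*w^3 - 3.525*w^2 - 1.4769*w - 7.093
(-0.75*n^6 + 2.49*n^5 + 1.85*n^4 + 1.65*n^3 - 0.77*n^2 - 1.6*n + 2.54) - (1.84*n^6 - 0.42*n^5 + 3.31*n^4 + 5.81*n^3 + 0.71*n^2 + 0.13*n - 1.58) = -2.59*n^6 + 2.91*n^5 - 1.46*n^4 - 4.16*n^3 - 1.48*n^2 - 1.73*n + 4.12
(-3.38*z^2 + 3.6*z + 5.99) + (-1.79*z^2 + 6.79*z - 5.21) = -5.17*z^2 + 10.39*z + 0.78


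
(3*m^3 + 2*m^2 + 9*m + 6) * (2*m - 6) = 6*m^4 - 14*m^3 + 6*m^2 - 42*m - 36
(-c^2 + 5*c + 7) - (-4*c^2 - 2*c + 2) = 3*c^2 + 7*c + 5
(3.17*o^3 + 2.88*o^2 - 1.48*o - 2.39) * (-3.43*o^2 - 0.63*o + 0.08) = -10.8731*o^5 - 11.8755*o^4 + 3.5156*o^3 + 9.3605*o^2 + 1.3873*o - 0.1912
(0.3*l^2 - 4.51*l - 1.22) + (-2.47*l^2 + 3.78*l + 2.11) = -2.17*l^2 - 0.73*l + 0.89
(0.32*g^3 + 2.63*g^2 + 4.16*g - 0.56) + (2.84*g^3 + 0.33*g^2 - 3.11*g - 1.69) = 3.16*g^3 + 2.96*g^2 + 1.05*g - 2.25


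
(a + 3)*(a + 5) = a^2 + 8*a + 15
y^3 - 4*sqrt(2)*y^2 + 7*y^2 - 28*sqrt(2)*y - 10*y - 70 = (y + 7)*(y - 5*sqrt(2))*(y + sqrt(2))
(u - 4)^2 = u^2 - 8*u + 16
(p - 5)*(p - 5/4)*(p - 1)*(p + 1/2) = p^4 - 27*p^3/4 + 71*p^2/8 - 25/8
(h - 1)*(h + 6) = h^2 + 5*h - 6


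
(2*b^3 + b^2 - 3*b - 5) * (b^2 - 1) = 2*b^5 + b^4 - 5*b^3 - 6*b^2 + 3*b + 5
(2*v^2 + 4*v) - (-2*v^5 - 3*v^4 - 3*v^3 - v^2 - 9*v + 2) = 2*v^5 + 3*v^4 + 3*v^3 + 3*v^2 + 13*v - 2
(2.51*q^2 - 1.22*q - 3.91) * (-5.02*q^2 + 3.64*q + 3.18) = -12.6002*q^4 + 15.2608*q^3 + 23.1692*q^2 - 18.112*q - 12.4338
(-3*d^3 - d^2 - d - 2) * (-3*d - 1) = 9*d^4 + 6*d^3 + 4*d^2 + 7*d + 2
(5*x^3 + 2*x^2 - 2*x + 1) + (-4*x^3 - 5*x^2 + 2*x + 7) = x^3 - 3*x^2 + 8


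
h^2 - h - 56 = (h - 8)*(h + 7)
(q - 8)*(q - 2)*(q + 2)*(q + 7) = q^4 - q^3 - 60*q^2 + 4*q + 224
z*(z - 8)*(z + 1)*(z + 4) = z^4 - 3*z^3 - 36*z^2 - 32*z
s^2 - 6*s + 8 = (s - 4)*(s - 2)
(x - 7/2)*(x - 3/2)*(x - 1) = x^3 - 6*x^2 + 41*x/4 - 21/4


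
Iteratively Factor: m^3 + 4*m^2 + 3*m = (m + 1)*(m^2 + 3*m) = (m + 1)*(m + 3)*(m)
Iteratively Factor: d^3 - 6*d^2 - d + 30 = (d - 3)*(d^2 - 3*d - 10) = (d - 3)*(d + 2)*(d - 5)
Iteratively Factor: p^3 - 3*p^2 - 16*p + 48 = (p - 3)*(p^2 - 16) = (p - 3)*(p + 4)*(p - 4)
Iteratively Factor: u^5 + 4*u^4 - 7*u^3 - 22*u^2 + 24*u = (u - 2)*(u^4 + 6*u^3 + 5*u^2 - 12*u) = u*(u - 2)*(u^3 + 6*u^2 + 5*u - 12) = u*(u - 2)*(u - 1)*(u^2 + 7*u + 12) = u*(u - 2)*(u - 1)*(u + 3)*(u + 4)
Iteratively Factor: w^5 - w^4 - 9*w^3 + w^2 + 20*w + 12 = (w + 1)*(w^4 - 2*w^3 - 7*w^2 + 8*w + 12) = (w - 2)*(w + 1)*(w^3 - 7*w - 6) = (w - 3)*(w - 2)*(w + 1)*(w^2 + 3*w + 2) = (w - 3)*(w - 2)*(w + 1)*(w + 2)*(w + 1)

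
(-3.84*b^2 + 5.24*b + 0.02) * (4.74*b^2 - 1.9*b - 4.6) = -18.2016*b^4 + 32.1336*b^3 + 7.8028*b^2 - 24.142*b - 0.092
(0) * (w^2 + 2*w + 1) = 0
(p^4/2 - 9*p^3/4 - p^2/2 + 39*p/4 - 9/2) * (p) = p^5/2 - 9*p^4/4 - p^3/2 + 39*p^2/4 - 9*p/2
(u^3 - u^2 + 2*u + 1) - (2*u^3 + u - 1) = -u^3 - u^2 + u + 2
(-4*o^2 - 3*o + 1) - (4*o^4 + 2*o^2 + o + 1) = -4*o^4 - 6*o^2 - 4*o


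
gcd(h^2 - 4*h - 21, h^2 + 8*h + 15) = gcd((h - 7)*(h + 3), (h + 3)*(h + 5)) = h + 3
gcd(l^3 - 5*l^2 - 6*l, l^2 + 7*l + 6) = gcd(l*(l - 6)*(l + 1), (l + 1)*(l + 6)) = l + 1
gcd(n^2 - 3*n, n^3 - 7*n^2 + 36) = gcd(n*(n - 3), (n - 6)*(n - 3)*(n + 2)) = n - 3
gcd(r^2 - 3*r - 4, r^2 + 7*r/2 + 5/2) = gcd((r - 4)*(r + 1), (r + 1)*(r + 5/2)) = r + 1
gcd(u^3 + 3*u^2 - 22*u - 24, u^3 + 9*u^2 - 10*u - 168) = u^2 + 2*u - 24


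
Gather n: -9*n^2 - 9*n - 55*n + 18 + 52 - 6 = -9*n^2 - 64*n + 64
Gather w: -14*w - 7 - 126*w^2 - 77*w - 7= -126*w^2 - 91*w - 14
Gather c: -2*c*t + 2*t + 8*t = -2*c*t + 10*t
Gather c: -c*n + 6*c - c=c*(5 - n)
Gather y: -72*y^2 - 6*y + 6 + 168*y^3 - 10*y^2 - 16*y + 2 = 168*y^3 - 82*y^2 - 22*y + 8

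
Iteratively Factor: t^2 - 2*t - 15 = (t + 3)*(t - 5)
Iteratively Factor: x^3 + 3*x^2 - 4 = (x + 2)*(x^2 + x - 2) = (x - 1)*(x + 2)*(x + 2)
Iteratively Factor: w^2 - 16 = (w + 4)*(w - 4)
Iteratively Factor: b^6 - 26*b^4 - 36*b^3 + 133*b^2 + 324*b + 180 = (b + 1)*(b^5 - b^4 - 25*b^3 - 11*b^2 + 144*b + 180) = (b + 1)*(b + 2)*(b^4 - 3*b^3 - 19*b^2 + 27*b + 90) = (b - 5)*(b + 1)*(b + 2)*(b^3 + 2*b^2 - 9*b - 18) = (b - 5)*(b + 1)*(b + 2)^2*(b^2 - 9) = (b - 5)*(b - 3)*(b + 1)*(b + 2)^2*(b + 3)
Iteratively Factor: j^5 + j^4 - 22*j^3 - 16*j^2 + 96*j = (j + 3)*(j^4 - 2*j^3 - 16*j^2 + 32*j) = j*(j + 3)*(j^3 - 2*j^2 - 16*j + 32) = j*(j + 3)*(j + 4)*(j^2 - 6*j + 8) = j*(j - 2)*(j + 3)*(j + 4)*(j - 4)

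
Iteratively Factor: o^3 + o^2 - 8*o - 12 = (o + 2)*(o^2 - o - 6) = (o - 3)*(o + 2)*(o + 2)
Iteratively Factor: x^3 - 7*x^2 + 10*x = (x - 5)*(x^2 - 2*x) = (x - 5)*(x - 2)*(x)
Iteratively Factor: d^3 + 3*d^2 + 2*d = (d + 2)*(d^2 + d) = d*(d + 2)*(d + 1)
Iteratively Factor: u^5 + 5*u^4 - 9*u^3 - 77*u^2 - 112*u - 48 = (u + 3)*(u^4 + 2*u^3 - 15*u^2 - 32*u - 16) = (u - 4)*(u + 3)*(u^3 + 6*u^2 + 9*u + 4) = (u - 4)*(u + 1)*(u + 3)*(u^2 + 5*u + 4) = (u - 4)*(u + 1)^2*(u + 3)*(u + 4)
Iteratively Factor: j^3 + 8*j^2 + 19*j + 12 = (j + 4)*(j^2 + 4*j + 3) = (j + 3)*(j + 4)*(j + 1)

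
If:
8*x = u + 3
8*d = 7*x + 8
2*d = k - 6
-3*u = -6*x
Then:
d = 23/16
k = 71/8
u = 1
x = 1/2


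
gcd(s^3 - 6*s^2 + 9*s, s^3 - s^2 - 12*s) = s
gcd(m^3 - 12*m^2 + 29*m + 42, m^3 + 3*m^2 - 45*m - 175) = m - 7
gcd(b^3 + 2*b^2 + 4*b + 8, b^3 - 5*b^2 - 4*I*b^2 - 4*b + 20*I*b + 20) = b - 2*I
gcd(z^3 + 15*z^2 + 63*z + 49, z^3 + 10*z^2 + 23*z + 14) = z^2 + 8*z + 7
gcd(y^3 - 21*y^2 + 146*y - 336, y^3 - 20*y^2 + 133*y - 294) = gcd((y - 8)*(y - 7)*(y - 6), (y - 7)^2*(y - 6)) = y^2 - 13*y + 42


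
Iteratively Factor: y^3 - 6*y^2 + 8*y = (y - 4)*(y^2 - 2*y) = y*(y - 4)*(y - 2)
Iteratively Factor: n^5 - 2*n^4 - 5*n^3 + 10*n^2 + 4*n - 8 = (n - 1)*(n^4 - n^3 - 6*n^2 + 4*n + 8) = (n - 1)*(n + 1)*(n^3 - 2*n^2 - 4*n + 8) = (n - 2)*(n - 1)*(n + 1)*(n^2 - 4) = (n - 2)^2*(n - 1)*(n + 1)*(n + 2)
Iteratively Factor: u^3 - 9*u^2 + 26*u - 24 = (u - 2)*(u^2 - 7*u + 12) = (u - 4)*(u - 2)*(u - 3)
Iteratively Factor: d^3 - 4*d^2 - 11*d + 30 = (d - 2)*(d^2 - 2*d - 15) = (d - 2)*(d + 3)*(d - 5)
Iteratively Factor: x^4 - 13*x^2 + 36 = (x + 3)*(x^3 - 3*x^2 - 4*x + 12) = (x + 2)*(x + 3)*(x^2 - 5*x + 6) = (x - 3)*(x + 2)*(x + 3)*(x - 2)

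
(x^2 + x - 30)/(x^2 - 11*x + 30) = (x + 6)/(x - 6)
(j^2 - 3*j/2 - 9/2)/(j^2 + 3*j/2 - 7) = (2*j^2 - 3*j - 9)/(2*j^2 + 3*j - 14)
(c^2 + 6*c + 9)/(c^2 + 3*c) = (c + 3)/c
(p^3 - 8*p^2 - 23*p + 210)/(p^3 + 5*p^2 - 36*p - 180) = (p - 7)/(p + 6)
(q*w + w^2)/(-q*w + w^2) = (-q - w)/(q - w)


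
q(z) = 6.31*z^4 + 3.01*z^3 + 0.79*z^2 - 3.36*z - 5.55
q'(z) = 25.24*z^3 + 9.03*z^2 + 1.58*z - 3.36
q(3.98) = 1766.65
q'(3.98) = 1737.22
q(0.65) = -5.45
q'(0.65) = 8.41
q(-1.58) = 29.18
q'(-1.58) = -82.87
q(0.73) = -4.62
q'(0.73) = 12.42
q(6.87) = 15040.45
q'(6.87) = 8617.57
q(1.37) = 21.30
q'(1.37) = 80.65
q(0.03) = -5.65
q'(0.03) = -3.30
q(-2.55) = 225.05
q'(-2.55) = -367.19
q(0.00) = -5.55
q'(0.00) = -3.36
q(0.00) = -5.55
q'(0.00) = -3.36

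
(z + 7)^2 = z^2 + 14*z + 49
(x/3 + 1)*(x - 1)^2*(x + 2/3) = x^4/3 + 5*x^3/9 - 13*x^2/9 - x/9 + 2/3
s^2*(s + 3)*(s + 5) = s^4 + 8*s^3 + 15*s^2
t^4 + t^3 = t^3*(t + 1)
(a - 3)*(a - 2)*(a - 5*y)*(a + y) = a^4 - 4*a^3*y - 5*a^3 - 5*a^2*y^2 + 20*a^2*y + 6*a^2 + 25*a*y^2 - 24*a*y - 30*y^2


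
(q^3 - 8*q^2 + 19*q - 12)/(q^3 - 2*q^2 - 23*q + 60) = (q - 1)/(q + 5)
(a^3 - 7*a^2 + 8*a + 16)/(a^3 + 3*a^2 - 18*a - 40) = (a^2 - 3*a - 4)/(a^2 + 7*a + 10)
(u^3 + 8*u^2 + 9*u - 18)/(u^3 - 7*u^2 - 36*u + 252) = (u^2 + 2*u - 3)/(u^2 - 13*u + 42)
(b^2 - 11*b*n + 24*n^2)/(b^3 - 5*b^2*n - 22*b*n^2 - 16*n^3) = (b - 3*n)/(b^2 + 3*b*n + 2*n^2)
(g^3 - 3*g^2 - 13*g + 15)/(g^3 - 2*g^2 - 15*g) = (g - 1)/g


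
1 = 1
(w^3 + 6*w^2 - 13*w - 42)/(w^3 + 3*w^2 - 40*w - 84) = (w - 3)/(w - 6)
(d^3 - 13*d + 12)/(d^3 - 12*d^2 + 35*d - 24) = (d + 4)/(d - 8)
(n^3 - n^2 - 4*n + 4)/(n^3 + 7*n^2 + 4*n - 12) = (n - 2)/(n + 6)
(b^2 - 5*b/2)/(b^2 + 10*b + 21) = b*(2*b - 5)/(2*(b^2 + 10*b + 21))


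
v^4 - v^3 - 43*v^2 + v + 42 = (v - 7)*(v - 1)*(v + 1)*(v + 6)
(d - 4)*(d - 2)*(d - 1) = d^3 - 7*d^2 + 14*d - 8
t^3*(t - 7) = t^4 - 7*t^3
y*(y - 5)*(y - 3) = y^3 - 8*y^2 + 15*y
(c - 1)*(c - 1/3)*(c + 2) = c^3 + 2*c^2/3 - 7*c/3 + 2/3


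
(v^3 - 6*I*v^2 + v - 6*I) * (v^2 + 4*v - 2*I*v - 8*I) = v^5 + 4*v^4 - 8*I*v^4 - 11*v^3 - 32*I*v^3 - 44*v^2 - 8*I*v^2 - 12*v - 32*I*v - 48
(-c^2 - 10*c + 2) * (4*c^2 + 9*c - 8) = -4*c^4 - 49*c^3 - 74*c^2 + 98*c - 16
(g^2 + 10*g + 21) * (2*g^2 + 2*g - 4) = 2*g^4 + 22*g^3 + 58*g^2 + 2*g - 84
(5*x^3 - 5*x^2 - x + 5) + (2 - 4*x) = 5*x^3 - 5*x^2 - 5*x + 7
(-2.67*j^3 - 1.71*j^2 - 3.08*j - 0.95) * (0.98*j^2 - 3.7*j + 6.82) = -2.6166*j^5 + 8.2032*j^4 - 14.9008*j^3 - 1.1972*j^2 - 17.4906*j - 6.479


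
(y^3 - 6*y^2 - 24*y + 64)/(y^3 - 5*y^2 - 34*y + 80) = (y + 4)/(y + 5)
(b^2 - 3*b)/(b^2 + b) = (b - 3)/(b + 1)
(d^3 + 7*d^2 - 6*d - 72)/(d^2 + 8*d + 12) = (d^2 + d - 12)/(d + 2)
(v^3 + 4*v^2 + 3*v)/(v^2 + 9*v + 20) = v*(v^2 + 4*v + 3)/(v^2 + 9*v + 20)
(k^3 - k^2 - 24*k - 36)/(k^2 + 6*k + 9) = (k^2 - 4*k - 12)/(k + 3)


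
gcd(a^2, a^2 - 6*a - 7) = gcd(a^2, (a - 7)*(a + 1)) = 1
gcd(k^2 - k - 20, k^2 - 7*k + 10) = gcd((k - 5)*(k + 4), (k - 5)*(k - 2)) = k - 5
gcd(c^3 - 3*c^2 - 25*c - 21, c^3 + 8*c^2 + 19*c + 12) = c^2 + 4*c + 3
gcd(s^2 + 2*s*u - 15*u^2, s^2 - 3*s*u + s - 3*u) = s - 3*u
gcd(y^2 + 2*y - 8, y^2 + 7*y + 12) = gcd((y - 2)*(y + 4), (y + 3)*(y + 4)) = y + 4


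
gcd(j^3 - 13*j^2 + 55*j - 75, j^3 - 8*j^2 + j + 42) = j - 3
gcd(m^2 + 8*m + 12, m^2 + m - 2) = m + 2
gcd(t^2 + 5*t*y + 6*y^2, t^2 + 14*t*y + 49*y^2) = 1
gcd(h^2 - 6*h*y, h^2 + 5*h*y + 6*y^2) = 1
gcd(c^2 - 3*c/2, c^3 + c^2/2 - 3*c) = c^2 - 3*c/2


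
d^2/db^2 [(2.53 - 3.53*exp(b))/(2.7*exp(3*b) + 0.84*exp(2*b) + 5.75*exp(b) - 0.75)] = (-102.9348*exp(6*b) + 141.97518*exp(5*b) + 279.840672*exp(4*b) + 9.81982199999993*exp(3*b) + 69.42555*exp(2*b) + 74.8006*exp(b) + 8.925)*exp(b)/(19.683*exp(9*b) + 18.3708*exp(8*b) + 131.46786*exp(7*b) + 62.436204*exp(6*b) + 269.77185*exp(5*b) + 11.8674*exp(4*b) + 172.930625*exp(3*b) - 72.973125*exp(2*b) + 9.703125*exp(b) - 0.421875)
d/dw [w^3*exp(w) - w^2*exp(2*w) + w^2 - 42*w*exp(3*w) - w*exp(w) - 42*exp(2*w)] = w^3*exp(w) - 2*w^2*exp(2*w) + 3*w^2*exp(w) - 126*w*exp(3*w) - 2*w*exp(2*w) - w*exp(w) + 2*w - 42*exp(3*w) - 84*exp(2*w) - exp(w)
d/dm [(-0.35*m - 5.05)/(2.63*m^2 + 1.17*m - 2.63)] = (0.9205*m^2 + 26.563*m + 6.829)/(6.9169*m^4 + 6.1542*m^3 - 12.4649*m^2 - 6.1542*m + 6.9169)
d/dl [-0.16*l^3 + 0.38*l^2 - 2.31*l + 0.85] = -0.48*l^2 + 0.76*l - 2.31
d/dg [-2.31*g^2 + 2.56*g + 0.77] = 2.56 - 4.62*g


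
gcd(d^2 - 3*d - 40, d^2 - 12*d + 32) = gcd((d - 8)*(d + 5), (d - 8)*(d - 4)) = d - 8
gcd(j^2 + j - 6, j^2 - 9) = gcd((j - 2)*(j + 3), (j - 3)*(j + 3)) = j + 3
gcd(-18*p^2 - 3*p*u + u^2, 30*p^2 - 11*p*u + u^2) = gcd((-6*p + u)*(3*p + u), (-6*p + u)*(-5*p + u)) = 6*p - u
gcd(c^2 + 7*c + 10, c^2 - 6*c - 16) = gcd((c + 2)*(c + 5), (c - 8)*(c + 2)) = c + 2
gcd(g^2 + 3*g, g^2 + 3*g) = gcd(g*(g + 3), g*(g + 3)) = g^2 + 3*g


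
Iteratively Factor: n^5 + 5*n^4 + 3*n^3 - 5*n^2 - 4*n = (n + 1)*(n^4 + 4*n^3 - n^2 - 4*n) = (n + 1)^2*(n^3 + 3*n^2 - 4*n) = (n - 1)*(n + 1)^2*(n^2 + 4*n) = (n - 1)*(n + 1)^2*(n + 4)*(n)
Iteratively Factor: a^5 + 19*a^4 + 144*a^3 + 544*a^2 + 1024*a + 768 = (a + 4)*(a^4 + 15*a^3 + 84*a^2 + 208*a + 192) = (a + 4)^2*(a^3 + 11*a^2 + 40*a + 48) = (a + 4)^3*(a^2 + 7*a + 12) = (a + 3)*(a + 4)^3*(a + 4)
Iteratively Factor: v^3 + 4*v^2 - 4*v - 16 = (v + 2)*(v^2 + 2*v - 8) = (v - 2)*(v + 2)*(v + 4)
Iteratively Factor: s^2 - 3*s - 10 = (s + 2)*(s - 5)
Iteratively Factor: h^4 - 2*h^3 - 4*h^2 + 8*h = (h + 2)*(h^3 - 4*h^2 + 4*h) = h*(h + 2)*(h^2 - 4*h + 4) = h*(h - 2)*(h + 2)*(h - 2)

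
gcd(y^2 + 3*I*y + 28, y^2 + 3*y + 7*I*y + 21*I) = y + 7*I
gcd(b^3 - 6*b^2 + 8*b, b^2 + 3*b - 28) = b - 4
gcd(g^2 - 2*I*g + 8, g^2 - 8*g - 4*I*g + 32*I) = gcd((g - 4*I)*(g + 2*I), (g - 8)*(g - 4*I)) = g - 4*I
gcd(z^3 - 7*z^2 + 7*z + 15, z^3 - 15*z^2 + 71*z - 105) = z^2 - 8*z + 15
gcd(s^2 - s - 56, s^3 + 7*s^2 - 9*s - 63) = s + 7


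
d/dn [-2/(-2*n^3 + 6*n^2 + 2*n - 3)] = 4*(-3*n^2 + 6*n + 1)/(2*n^3 - 6*n^2 - 2*n + 3)^2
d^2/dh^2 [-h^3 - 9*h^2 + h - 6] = -6*h - 18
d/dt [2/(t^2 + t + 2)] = 2*(-2*t - 1)/(t^2 + t + 2)^2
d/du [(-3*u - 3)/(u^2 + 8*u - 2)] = 3*(-u^2 - 8*u + 2*(u + 1)*(u + 4) + 2)/(u^2 + 8*u - 2)^2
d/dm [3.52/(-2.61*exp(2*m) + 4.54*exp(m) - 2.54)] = (18.3744*exp(m) - 15.9808)*exp(m)/(2.61*exp(2*m) - 4.54*exp(m) + 2.54)^2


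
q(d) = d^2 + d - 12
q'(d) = 2*d + 1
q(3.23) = 1.66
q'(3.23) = 7.46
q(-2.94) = -6.30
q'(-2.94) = -4.88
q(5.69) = 26.07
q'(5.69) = 12.38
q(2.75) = -1.69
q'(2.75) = 6.50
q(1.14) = -9.56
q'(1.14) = 3.28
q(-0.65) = -12.23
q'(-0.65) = -0.30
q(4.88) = 16.69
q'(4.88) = 10.76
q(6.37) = 34.95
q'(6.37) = 13.74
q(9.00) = 78.00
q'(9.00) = 19.00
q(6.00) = 30.00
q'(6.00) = 13.00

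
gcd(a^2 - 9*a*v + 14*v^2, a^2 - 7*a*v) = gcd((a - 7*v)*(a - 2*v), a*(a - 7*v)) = -a + 7*v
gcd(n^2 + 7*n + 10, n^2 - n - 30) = n + 5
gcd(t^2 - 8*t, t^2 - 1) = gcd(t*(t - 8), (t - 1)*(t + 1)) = 1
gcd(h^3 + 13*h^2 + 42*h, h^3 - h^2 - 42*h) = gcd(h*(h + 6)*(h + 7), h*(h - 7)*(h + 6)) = h^2 + 6*h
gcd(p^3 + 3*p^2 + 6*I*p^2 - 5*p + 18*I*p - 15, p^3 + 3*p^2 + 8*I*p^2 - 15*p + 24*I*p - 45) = p^2 + p*(3 + 5*I) + 15*I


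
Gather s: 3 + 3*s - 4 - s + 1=2*s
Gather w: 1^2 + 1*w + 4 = w + 5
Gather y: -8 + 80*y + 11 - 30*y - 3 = 50*y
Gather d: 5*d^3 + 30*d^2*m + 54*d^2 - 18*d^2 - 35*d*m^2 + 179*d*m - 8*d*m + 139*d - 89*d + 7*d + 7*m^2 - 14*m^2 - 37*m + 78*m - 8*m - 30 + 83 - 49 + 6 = 5*d^3 + d^2*(30*m + 36) + d*(-35*m^2 + 171*m + 57) - 7*m^2 + 33*m + 10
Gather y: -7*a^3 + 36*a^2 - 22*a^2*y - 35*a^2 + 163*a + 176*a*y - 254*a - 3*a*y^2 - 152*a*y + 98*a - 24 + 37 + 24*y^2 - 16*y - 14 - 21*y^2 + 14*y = -7*a^3 + a^2 + 7*a + y^2*(3 - 3*a) + y*(-22*a^2 + 24*a - 2) - 1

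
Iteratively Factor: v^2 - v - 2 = (v + 1)*(v - 2)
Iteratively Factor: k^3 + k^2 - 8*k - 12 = (k + 2)*(k^2 - k - 6) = (k + 2)^2*(k - 3)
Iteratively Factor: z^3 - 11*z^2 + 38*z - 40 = (z - 4)*(z^2 - 7*z + 10) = (z - 5)*(z - 4)*(z - 2)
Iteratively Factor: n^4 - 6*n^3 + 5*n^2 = (n - 1)*(n^3 - 5*n^2) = n*(n - 1)*(n^2 - 5*n) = n*(n - 5)*(n - 1)*(n)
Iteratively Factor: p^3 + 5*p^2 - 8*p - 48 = (p - 3)*(p^2 + 8*p + 16) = (p - 3)*(p + 4)*(p + 4)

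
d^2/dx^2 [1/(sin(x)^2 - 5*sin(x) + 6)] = (-4*sin(x)^4 + 15*sin(x)^3 + 5*sin(x)^2 - 60*sin(x) + 38)/(sin(x)^2 - 5*sin(x) + 6)^3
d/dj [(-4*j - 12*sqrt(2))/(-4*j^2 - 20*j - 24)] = (j^2 + 5*j - (j + 3*sqrt(2))*(2*j + 5) + 6)/(j^2 + 5*j + 6)^2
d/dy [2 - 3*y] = -3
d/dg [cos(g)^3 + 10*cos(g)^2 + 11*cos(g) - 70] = (3*sin(g)^2 - 20*cos(g) - 14)*sin(g)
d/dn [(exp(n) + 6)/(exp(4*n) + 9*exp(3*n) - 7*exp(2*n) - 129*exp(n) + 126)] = (-3*exp(2*n) - 6*exp(n) + 25)*exp(n)/(exp(6*n) + 6*exp(5*n) - 41*exp(4*n) - 108*exp(3*n) + 751*exp(2*n) - 1050*exp(n) + 441)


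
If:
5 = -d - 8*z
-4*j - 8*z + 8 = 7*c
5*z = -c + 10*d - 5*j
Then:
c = 300*z/31 + 240/31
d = -8*z - 5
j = -587*z/31 - 358/31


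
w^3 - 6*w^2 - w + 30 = (w - 5)*(w - 3)*(w + 2)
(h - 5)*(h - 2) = h^2 - 7*h + 10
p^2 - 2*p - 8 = (p - 4)*(p + 2)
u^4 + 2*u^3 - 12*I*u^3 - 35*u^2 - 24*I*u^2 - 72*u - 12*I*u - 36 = (u - 6*I)^2*(-I*u - I)*(I*u + I)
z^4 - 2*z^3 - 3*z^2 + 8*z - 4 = (z - 2)*(z - 1)^2*(z + 2)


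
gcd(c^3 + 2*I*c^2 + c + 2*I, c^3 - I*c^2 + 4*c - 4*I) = c^2 + I*c + 2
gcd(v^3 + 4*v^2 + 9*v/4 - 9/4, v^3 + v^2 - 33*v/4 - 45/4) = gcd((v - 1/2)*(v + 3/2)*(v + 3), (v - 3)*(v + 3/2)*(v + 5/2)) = v + 3/2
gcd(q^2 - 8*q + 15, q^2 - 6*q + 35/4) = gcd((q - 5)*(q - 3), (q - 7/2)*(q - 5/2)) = 1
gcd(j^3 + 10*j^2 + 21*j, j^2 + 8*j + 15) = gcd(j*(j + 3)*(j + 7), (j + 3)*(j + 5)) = j + 3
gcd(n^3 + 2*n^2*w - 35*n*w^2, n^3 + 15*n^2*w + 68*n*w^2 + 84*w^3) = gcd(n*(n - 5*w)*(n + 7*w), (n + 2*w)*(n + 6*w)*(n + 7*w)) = n + 7*w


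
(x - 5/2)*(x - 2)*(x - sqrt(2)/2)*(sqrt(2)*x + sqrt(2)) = sqrt(2)*x^4 - 7*sqrt(2)*x^3/2 - x^3 + sqrt(2)*x^2/2 + 7*x^2/2 - x/2 + 5*sqrt(2)*x - 5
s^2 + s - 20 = (s - 4)*(s + 5)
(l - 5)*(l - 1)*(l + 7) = l^3 + l^2 - 37*l + 35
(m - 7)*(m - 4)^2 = m^3 - 15*m^2 + 72*m - 112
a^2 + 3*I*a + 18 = (a - 3*I)*(a + 6*I)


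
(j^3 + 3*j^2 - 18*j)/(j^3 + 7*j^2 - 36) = j*(j - 3)/(j^2 + j - 6)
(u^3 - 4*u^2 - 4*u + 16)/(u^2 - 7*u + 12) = (u^2 - 4)/(u - 3)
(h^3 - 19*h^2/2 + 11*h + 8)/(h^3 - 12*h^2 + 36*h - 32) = (h + 1/2)/(h - 2)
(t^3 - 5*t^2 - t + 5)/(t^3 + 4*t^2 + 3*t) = (t^2 - 6*t + 5)/(t*(t + 3))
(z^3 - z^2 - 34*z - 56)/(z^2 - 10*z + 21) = (z^2 + 6*z + 8)/(z - 3)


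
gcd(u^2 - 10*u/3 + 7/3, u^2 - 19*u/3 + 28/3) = u - 7/3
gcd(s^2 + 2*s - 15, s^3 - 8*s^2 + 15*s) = s - 3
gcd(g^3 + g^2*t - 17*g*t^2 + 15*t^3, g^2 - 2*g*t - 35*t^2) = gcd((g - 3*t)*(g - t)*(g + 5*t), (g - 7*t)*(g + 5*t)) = g + 5*t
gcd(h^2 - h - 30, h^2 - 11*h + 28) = 1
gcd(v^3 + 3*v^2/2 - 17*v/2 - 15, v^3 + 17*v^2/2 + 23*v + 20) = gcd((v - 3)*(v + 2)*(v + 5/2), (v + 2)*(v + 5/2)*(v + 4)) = v^2 + 9*v/2 + 5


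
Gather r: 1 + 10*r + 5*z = 10*r + 5*z + 1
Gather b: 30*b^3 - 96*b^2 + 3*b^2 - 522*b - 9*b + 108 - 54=30*b^3 - 93*b^2 - 531*b + 54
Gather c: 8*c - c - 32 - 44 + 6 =7*c - 70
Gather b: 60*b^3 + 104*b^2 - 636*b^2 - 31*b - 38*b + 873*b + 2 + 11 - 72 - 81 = 60*b^3 - 532*b^2 + 804*b - 140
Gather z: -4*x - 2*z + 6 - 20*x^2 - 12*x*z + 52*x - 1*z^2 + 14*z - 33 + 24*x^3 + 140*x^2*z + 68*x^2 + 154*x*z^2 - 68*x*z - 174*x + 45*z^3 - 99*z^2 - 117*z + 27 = 24*x^3 + 48*x^2 - 126*x + 45*z^3 + z^2*(154*x - 100) + z*(140*x^2 - 80*x - 105)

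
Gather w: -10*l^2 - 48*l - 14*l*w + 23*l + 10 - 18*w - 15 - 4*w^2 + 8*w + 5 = -10*l^2 - 25*l - 4*w^2 + w*(-14*l - 10)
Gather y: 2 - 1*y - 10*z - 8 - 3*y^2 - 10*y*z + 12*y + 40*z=-3*y^2 + y*(11 - 10*z) + 30*z - 6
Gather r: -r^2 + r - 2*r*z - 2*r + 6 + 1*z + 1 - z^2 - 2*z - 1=-r^2 + r*(-2*z - 1) - z^2 - z + 6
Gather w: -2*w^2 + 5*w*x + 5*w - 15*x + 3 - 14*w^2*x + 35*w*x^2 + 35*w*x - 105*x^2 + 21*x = w^2*(-14*x - 2) + w*(35*x^2 + 40*x + 5) - 105*x^2 + 6*x + 3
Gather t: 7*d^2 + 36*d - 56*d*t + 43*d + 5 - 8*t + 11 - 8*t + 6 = 7*d^2 + 79*d + t*(-56*d - 16) + 22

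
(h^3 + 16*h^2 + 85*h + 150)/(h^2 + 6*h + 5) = (h^2 + 11*h + 30)/(h + 1)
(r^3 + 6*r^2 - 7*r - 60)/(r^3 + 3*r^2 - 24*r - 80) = (r^2 + 2*r - 15)/(r^2 - r - 20)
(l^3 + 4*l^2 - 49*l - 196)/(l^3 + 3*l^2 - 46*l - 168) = (l + 7)/(l + 6)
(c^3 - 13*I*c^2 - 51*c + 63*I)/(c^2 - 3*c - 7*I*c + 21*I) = (c^2 - 6*I*c - 9)/(c - 3)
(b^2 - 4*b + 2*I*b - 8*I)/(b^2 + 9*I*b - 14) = (b - 4)/(b + 7*I)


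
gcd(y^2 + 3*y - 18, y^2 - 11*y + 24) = y - 3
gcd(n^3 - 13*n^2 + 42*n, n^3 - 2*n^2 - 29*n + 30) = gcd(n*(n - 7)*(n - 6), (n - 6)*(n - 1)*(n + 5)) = n - 6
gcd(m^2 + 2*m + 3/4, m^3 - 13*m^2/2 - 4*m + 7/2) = 1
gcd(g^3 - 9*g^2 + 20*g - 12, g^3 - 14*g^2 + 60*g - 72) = g^2 - 8*g + 12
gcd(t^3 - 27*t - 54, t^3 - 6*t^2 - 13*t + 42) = t + 3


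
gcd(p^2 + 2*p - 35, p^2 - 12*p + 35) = p - 5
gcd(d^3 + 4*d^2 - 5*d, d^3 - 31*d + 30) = d - 1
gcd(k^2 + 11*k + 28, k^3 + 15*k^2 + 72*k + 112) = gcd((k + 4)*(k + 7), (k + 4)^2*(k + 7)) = k^2 + 11*k + 28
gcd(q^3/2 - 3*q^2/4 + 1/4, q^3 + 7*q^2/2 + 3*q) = 1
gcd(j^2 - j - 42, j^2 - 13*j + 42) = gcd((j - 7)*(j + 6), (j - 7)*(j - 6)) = j - 7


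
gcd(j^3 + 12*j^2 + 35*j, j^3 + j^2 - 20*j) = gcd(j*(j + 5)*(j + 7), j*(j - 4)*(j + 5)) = j^2 + 5*j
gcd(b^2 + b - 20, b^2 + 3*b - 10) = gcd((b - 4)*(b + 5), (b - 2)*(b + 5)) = b + 5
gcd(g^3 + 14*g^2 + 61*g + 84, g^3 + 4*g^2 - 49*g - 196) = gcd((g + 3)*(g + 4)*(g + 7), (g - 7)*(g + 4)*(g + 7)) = g^2 + 11*g + 28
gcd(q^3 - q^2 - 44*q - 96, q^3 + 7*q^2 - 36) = q + 3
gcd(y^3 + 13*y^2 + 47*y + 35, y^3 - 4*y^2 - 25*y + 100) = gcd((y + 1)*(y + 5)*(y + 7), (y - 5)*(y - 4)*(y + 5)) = y + 5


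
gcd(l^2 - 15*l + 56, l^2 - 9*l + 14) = l - 7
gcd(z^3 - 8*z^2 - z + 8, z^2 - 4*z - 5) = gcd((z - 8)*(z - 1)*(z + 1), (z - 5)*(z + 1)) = z + 1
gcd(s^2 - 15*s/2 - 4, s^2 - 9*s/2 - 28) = s - 8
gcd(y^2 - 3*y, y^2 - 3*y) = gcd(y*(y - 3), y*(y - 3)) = y^2 - 3*y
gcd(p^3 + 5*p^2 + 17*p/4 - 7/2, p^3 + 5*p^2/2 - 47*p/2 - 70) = p + 7/2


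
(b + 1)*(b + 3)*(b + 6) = b^3 + 10*b^2 + 27*b + 18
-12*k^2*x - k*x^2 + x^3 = x*(-4*k + x)*(3*k + x)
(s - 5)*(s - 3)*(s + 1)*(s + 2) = s^4 - 5*s^3 - 7*s^2 + 29*s + 30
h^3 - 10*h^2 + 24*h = h*(h - 6)*(h - 4)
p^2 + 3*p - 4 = (p - 1)*(p + 4)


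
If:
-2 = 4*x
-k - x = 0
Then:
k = 1/2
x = -1/2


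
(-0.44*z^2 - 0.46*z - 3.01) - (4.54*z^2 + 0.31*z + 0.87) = -4.98*z^2 - 0.77*z - 3.88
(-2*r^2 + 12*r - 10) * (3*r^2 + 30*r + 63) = -6*r^4 - 24*r^3 + 204*r^2 + 456*r - 630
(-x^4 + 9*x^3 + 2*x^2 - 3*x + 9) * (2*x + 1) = -2*x^5 + 17*x^4 + 13*x^3 - 4*x^2 + 15*x + 9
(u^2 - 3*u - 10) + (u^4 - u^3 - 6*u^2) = u^4 - u^3 - 5*u^2 - 3*u - 10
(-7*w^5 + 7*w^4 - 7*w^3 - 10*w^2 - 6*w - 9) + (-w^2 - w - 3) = -7*w^5 + 7*w^4 - 7*w^3 - 11*w^2 - 7*w - 12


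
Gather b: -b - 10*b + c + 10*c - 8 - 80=-11*b + 11*c - 88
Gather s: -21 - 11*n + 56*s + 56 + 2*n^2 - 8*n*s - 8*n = 2*n^2 - 19*n + s*(56 - 8*n) + 35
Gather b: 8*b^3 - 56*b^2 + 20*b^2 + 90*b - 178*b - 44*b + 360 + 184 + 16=8*b^3 - 36*b^2 - 132*b + 560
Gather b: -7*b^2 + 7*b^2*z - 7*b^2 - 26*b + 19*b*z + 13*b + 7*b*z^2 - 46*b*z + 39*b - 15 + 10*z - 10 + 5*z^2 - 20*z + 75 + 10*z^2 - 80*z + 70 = b^2*(7*z - 14) + b*(7*z^2 - 27*z + 26) + 15*z^2 - 90*z + 120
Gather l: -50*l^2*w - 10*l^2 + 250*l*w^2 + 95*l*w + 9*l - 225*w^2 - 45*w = l^2*(-50*w - 10) + l*(250*w^2 + 95*w + 9) - 225*w^2 - 45*w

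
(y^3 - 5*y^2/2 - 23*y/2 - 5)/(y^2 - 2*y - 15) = (y^2 + 5*y/2 + 1)/(y + 3)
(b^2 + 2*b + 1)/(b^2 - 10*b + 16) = (b^2 + 2*b + 1)/(b^2 - 10*b + 16)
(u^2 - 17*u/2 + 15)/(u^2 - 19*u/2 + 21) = (2*u - 5)/(2*u - 7)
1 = 1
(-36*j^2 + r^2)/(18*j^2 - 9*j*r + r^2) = (6*j + r)/(-3*j + r)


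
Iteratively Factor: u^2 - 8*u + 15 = (u - 3)*(u - 5)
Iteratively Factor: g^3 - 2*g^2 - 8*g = (g + 2)*(g^2 - 4*g) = (g - 4)*(g + 2)*(g)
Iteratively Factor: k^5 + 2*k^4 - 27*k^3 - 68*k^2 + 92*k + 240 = (k + 2)*(k^4 - 27*k^2 - 14*k + 120) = (k + 2)*(k + 4)*(k^3 - 4*k^2 - 11*k + 30) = (k + 2)*(k + 3)*(k + 4)*(k^2 - 7*k + 10) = (k - 2)*(k + 2)*(k + 3)*(k + 4)*(k - 5)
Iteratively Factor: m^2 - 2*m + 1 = (m - 1)*(m - 1)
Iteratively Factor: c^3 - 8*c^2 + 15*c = (c)*(c^2 - 8*c + 15) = c*(c - 3)*(c - 5)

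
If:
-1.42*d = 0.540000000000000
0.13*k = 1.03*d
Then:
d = -0.38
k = -3.01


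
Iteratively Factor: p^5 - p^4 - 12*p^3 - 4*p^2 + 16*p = (p)*(p^4 - p^3 - 12*p^2 - 4*p + 16) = p*(p + 2)*(p^3 - 3*p^2 - 6*p + 8) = p*(p - 4)*(p + 2)*(p^2 + p - 2) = p*(p - 4)*(p - 1)*(p + 2)*(p + 2)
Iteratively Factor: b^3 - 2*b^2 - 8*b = (b)*(b^2 - 2*b - 8) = b*(b - 4)*(b + 2)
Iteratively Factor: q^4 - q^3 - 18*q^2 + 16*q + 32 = (q + 1)*(q^3 - 2*q^2 - 16*q + 32) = (q - 2)*(q + 1)*(q^2 - 16) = (q - 2)*(q + 1)*(q + 4)*(q - 4)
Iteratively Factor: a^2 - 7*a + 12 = (a - 3)*(a - 4)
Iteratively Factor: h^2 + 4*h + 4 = (h + 2)*(h + 2)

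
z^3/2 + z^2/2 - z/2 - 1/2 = (z/2 + 1/2)*(z - 1)*(z + 1)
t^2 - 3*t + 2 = (t - 2)*(t - 1)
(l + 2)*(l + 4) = l^2 + 6*l + 8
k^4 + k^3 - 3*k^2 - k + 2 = (k - 1)^2*(k + 1)*(k + 2)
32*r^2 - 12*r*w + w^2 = (-8*r + w)*(-4*r + w)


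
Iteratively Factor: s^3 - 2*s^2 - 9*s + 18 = (s - 3)*(s^2 + s - 6) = (s - 3)*(s + 3)*(s - 2)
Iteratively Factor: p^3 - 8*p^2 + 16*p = (p - 4)*(p^2 - 4*p) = p*(p - 4)*(p - 4)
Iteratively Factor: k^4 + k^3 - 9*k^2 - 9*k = (k + 1)*(k^3 - 9*k) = k*(k + 1)*(k^2 - 9) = k*(k - 3)*(k + 1)*(k + 3)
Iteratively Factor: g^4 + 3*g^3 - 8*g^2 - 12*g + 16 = (g + 4)*(g^3 - g^2 - 4*g + 4) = (g - 2)*(g + 4)*(g^2 + g - 2) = (g - 2)*(g - 1)*(g + 4)*(g + 2)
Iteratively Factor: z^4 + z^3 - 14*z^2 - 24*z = (z)*(z^3 + z^2 - 14*z - 24) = z*(z + 3)*(z^2 - 2*z - 8) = z*(z + 2)*(z + 3)*(z - 4)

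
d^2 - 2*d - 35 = (d - 7)*(d + 5)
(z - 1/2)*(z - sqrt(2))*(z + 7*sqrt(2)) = z^3 - z^2/2 + 6*sqrt(2)*z^2 - 14*z - 3*sqrt(2)*z + 7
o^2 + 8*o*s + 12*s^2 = (o + 2*s)*(o + 6*s)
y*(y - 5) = y^2 - 5*y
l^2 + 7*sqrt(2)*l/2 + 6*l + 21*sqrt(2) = (l + 6)*(l + 7*sqrt(2)/2)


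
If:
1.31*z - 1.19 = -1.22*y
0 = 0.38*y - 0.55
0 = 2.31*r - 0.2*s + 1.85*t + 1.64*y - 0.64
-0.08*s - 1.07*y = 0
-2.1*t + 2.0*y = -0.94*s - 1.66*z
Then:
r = 3.69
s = -19.36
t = -7.63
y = 1.45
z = -0.44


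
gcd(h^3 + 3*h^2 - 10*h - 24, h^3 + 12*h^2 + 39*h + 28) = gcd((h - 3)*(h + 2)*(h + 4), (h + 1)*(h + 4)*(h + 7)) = h + 4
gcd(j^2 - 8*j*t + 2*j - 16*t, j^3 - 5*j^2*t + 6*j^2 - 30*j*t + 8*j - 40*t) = j + 2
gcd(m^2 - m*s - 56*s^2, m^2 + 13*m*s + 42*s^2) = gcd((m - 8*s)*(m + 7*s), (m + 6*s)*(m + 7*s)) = m + 7*s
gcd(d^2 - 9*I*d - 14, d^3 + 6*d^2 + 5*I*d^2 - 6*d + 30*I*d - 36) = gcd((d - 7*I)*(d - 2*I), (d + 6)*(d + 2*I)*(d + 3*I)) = 1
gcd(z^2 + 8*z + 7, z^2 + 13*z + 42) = z + 7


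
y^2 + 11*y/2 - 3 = (y - 1/2)*(y + 6)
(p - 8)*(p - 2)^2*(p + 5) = p^4 - 7*p^3 - 24*p^2 + 148*p - 160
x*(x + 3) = x^2 + 3*x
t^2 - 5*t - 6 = (t - 6)*(t + 1)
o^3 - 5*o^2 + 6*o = o*(o - 3)*(o - 2)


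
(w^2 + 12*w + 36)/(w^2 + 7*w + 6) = (w + 6)/(w + 1)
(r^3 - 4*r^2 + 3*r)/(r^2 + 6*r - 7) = r*(r - 3)/(r + 7)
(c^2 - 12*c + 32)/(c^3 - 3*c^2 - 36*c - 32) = (c - 4)/(c^2 + 5*c + 4)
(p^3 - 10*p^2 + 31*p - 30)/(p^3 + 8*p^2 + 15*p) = (p^3 - 10*p^2 + 31*p - 30)/(p*(p^2 + 8*p + 15))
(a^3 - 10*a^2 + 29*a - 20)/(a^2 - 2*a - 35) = (-a^3 + 10*a^2 - 29*a + 20)/(-a^2 + 2*a + 35)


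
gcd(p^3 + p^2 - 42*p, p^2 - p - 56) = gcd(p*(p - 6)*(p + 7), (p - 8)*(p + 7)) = p + 7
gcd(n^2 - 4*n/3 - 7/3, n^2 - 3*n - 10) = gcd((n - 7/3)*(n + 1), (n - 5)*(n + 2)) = 1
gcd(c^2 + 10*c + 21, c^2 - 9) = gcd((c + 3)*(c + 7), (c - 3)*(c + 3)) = c + 3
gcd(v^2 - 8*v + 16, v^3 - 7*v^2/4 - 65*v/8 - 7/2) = v - 4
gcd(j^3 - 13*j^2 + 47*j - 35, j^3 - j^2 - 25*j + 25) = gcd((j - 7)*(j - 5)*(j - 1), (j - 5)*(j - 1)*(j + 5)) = j^2 - 6*j + 5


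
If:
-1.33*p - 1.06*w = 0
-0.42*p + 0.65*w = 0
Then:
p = 0.00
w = 0.00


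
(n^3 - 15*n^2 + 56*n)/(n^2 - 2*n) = (n^2 - 15*n + 56)/(n - 2)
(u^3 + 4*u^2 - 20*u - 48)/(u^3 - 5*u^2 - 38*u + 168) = (u + 2)/(u - 7)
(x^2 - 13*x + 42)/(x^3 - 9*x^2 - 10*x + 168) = 1/(x + 4)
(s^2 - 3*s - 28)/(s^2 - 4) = (s^2 - 3*s - 28)/(s^2 - 4)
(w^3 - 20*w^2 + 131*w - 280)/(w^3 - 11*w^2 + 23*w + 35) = (w - 8)/(w + 1)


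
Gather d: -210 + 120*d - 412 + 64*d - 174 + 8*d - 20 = 192*d - 816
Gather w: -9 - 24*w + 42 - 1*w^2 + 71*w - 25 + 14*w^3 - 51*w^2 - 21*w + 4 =14*w^3 - 52*w^2 + 26*w + 12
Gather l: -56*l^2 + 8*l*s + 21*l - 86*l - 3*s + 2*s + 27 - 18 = -56*l^2 + l*(8*s - 65) - s + 9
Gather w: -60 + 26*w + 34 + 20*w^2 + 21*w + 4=20*w^2 + 47*w - 22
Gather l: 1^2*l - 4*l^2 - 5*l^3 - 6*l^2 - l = -5*l^3 - 10*l^2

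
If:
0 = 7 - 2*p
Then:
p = 7/2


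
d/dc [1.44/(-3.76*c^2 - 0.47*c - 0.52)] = (10.8288*c + 0.6768)/(3.76*c^2 + 0.47*c + 0.52)^2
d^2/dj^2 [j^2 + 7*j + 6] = 2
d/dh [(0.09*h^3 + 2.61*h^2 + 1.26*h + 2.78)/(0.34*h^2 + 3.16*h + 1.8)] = (0.0306*h^4 + 0.5688*h^3 + 8.3052*h^2 + 7.5056*h - 6.5168)/(0.1156*h^4 + 2.1488*h^3 + 11.2096*h^2 + 11.376*h + 3.24)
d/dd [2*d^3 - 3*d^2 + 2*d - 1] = 6*d^2 - 6*d + 2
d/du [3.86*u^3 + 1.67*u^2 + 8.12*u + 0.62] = 11.58*u^2 + 3.34*u + 8.12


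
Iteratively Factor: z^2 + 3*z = (z + 3)*(z)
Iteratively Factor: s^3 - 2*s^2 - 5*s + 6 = (s - 3)*(s^2 + s - 2) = (s - 3)*(s + 2)*(s - 1)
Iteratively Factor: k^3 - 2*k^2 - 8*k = (k)*(k^2 - 2*k - 8) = k*(k - 4)*(k + 2)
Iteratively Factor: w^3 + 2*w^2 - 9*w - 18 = (w + 3)*(w^2 - w - 6) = (w - 3)*(w + 3)*(w + 2)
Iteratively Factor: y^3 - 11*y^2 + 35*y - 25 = (y - 5)*(y^2 - 6*y + 5) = (y - 5)^2*(y - 1)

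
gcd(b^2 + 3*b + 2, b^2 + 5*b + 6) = b + 2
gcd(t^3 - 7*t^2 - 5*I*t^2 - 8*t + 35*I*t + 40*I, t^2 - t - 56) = t - 8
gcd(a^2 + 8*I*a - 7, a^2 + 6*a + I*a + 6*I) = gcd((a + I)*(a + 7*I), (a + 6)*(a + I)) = a + I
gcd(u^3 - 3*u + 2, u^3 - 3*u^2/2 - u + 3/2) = u - 1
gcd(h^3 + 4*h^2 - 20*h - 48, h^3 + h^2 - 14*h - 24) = h^2 - 2*h - 8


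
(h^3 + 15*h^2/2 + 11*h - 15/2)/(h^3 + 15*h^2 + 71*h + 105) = (h - 1/2)/(h + 7)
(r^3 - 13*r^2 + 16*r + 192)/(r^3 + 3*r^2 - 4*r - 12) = (r^2 - 16*r + 64)/(r^2 - 4)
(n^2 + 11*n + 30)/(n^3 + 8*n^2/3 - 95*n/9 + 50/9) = 9*(n + 6)/(9*n^2 - 21*n + 10)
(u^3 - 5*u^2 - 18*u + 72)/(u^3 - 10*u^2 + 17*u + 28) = (u^3 - 5*u^2 - 18*u + 72)/(u^3 - 10*u^2 + 17*u + 28)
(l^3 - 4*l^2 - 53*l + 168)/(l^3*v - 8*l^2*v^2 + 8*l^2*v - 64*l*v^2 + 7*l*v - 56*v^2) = (-l^2 + 11*l - 24)/(v*(-l^2 + 8*l*v - l + 8*v))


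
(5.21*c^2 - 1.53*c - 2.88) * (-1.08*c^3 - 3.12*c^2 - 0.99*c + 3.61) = -5.6268*c^5 - 14.6028*c^4 + 2.7261*c^3 + 29.3084*c^2 - 2.6721*c - 10.3968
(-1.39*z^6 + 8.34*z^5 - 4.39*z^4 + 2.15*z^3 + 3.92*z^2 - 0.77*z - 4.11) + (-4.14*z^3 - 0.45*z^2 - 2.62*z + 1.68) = -1.39*z^6 + 8.34*z^5 - 4.39*z^4 - 1.99*z^3 + 3.47*z^2 - 3.39*z - 2.43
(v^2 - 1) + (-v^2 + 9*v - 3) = 9*v - 4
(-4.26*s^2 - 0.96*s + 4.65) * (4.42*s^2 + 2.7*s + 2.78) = -18.8292*s^4 - 15.7452*s^3 + 6.1182*s^2 + 9.8862*s + 12.927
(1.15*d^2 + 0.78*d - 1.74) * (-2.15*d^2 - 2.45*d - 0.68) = -2.4725*d^4 - 4.4945*d^3 + 1.048*d^2 + 3.7326*d + 1.1832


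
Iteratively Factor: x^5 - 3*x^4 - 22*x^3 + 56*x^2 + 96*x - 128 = (x + 2)*(x^4 - 5*x^3 - 12*x^2 + 80*x - 64) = (x + 2)*(x + 4)*(x^3 - 9*x^2 + 24*x - 16) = (x - 4)*(x + 2)*(x + 4)*(x^2 - 5*x + 4) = (x - 4)^2*(x + 2)*(x + 4)*(x - 1)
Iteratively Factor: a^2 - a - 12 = (a + 3)*(a - 4)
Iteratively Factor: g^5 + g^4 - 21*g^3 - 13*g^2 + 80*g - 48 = (g + 4)*(g^4 - 3*g^3 - 9*g^2 + 23*g - 12) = (g - 1)*(g + 4)*(g^3 - 2*g^2 - 11*g + 12) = (g - 1)^2*(g + 4)*(g^2 - g - 12) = (g - 1)^2*(g + 3)*(g + 4)*(g - 4)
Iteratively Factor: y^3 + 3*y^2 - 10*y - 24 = (y + 2)*(y^2 + y - 12) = (y - 3)*(y + 2)*(y + 4)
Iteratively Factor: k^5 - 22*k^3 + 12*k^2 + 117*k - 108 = (k + 3)*(k^4 - 3*k^3 - 13*k^2 + 51*k - 36) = (k - 1)*(k + 3)*(k^3 - 2*k^2 - 15*k + 36) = (k - 3)*(k - 1)*(k + 3)*(k^2 + k - 12) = (k - 3)^2*(k - 1)*(k + 3)*(k + 4)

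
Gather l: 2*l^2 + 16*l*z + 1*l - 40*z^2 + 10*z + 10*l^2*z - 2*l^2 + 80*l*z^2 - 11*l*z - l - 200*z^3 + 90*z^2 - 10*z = 10*l^2*z + l*(80*z^2 + 5*z) - 200*z^3 + 50*z^2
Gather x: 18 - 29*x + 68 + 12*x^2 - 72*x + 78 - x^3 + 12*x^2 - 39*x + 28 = -x^3 + 24*x^2 - 140*x + 192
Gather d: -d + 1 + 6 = 7 - d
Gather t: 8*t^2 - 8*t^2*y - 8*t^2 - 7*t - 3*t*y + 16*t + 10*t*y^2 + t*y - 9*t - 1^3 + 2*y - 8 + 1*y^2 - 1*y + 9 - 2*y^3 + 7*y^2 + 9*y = -8*t^2*y + t*(10*y^2 - 2*y) - 2*y^3 + 8*y^2 + 10*y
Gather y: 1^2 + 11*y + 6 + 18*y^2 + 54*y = 18*y^2 + 65*y + 7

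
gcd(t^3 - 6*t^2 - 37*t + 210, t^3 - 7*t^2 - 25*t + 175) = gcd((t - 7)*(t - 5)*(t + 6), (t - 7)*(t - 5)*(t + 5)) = t^2 - 12*t + 35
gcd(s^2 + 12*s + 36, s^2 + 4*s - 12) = s + 6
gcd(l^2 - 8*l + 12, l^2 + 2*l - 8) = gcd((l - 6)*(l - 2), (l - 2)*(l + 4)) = l - 2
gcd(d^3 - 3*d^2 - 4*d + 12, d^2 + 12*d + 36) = 1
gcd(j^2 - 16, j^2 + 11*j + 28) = j + 4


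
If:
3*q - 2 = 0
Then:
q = 2/3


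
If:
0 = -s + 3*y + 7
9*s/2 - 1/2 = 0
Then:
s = 1/9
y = -62/27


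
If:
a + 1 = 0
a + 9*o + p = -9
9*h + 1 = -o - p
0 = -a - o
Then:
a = -1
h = 5/3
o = 1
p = -17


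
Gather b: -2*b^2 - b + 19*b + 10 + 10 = -2*b^2 + 18*b + 20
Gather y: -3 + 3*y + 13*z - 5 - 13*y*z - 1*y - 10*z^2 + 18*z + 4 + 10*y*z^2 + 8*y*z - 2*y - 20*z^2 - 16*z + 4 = y*(10*z^2 - 5*z) - 30*z^2 + 15*z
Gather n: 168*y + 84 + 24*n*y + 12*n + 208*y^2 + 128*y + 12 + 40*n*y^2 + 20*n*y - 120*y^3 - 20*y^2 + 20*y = n*(40*y^2 + 44*y + 12) - 120*y^3 + 188*y^2 + 316*y + 96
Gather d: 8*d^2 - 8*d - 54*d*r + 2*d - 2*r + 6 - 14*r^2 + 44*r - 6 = 8*d^2 + d*(-54*r - 6) - 14*r^2 + 42*r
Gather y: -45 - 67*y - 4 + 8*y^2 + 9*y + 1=8*y^2 - 58*y - 48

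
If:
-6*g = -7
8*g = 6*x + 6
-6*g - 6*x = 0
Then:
No Solution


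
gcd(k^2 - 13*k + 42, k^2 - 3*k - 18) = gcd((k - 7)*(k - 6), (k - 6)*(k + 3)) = k - 6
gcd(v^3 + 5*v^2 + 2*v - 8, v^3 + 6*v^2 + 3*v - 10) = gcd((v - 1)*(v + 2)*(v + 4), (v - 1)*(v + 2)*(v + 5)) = v^2 + v - 2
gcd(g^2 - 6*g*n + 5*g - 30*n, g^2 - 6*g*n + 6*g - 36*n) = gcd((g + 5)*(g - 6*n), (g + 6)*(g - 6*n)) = g - 6*n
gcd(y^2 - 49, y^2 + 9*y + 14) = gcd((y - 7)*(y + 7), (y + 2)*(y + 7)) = y + 7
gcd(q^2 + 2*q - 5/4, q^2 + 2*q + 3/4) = 1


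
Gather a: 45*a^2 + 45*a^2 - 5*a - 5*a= 90*a^2 - 10*a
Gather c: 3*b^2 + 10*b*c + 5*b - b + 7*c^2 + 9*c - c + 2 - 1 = 3*b^2 + 4*b + 7*c^2 + c*(10*b + 8) + 1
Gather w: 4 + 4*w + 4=4*w + 8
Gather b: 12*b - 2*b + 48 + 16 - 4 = 10*b + 60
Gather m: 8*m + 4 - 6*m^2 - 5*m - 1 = -6*m^2 + 3*m + 3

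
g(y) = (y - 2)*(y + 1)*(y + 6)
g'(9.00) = 325.00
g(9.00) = 1050.00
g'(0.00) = -8.00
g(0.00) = -12.00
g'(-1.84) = -16.24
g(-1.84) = 13.42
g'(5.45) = 135.61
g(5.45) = 254.79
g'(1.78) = 19.31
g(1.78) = -4.76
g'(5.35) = 131.37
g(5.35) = 241.44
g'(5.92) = 156.34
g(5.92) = 323.35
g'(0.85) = 2.67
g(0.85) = -14.57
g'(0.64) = -0.37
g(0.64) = -14.81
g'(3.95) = 78.31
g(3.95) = 96.04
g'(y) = (y - 2)*(y + 1) + (y - 2)*(y + 6) + (y + 1)*(y + 6)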